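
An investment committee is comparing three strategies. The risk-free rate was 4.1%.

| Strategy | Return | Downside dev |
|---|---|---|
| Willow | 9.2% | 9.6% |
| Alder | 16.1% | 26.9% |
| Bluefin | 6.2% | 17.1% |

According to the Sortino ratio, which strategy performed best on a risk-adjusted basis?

Willow

Willow: Sortino ratio = (9.2% − 4.1%) / 9.6% = 0.531
Alder: Sortino ratio = (16.1% − 4.1%) / 26.9% = 0.446
Bluefin: Sortino ratio = (6.2% − 4.1%) / 17.1% = 0.123
Highest: Willow (0.531).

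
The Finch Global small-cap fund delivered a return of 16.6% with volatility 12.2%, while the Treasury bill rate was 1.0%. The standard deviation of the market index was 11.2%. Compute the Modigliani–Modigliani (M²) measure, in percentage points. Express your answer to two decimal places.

15.32

Sharpe = (Rp − Rf) / σp = (16.6% − 1.0%) / 12.2% = 1.2787
M² = Rf + Sharpe × σm = 1.0% + 1.2787 × 11.2% = 15.3214%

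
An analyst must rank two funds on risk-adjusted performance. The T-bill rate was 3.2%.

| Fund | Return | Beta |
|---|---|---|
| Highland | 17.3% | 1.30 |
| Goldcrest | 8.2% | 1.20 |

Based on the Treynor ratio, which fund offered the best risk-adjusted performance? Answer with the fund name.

Highland: Treynor = (17.3% − 3.2%) / 1.30 = 10.846
Goldcrest: Treynor = (8.2% − 3.2%) / 1.20 = 4.167
Highest: Highland (10.846).

Highland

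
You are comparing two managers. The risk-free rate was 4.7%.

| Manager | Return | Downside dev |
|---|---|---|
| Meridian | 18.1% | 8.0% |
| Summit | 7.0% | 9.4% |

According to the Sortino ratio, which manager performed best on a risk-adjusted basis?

Meridian

Meridian: Sortino ratio = (18.1% − 4.7%) / 8.0% = 1.675
Summit: Sortino ratio = (7.0% − 4.7%) / 9.4% = 0.245
Highest: Meridian (1.675).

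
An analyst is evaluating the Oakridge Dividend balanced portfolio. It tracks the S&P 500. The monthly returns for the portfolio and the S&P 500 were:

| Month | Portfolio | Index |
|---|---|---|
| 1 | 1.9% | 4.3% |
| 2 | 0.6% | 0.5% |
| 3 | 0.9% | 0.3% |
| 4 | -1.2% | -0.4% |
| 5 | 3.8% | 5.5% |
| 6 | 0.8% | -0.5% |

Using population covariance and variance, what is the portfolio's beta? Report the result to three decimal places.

0.554

r̄p = 1.1333%,  r̄m = 1.6167%
Cov = Σ(rp − r̄p)(rm − r̄m) / 6 = 3.1211
Var(rm) = Σ(rm − r̄m)² / 6 = 5.6347
β = Cov / Var = 3.1211 / 5.6347 = 0.5539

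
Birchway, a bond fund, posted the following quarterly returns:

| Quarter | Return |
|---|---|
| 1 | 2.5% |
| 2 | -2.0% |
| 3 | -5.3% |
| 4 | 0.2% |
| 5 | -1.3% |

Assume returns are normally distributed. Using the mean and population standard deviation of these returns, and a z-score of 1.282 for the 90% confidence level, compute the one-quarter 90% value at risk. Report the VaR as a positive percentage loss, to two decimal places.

4.48

Mean return μ = -5.90 / 5 = -1.1800%
Population σ = √[Σ(r − μ)² / 5] = √[33.1080 / 5] = √6.6216 = 2.5732%
VaR = −(μ − z·σ) = −(-1.1800 − 1.282 × 2.5732) = −(-4.4788) = 4.4788%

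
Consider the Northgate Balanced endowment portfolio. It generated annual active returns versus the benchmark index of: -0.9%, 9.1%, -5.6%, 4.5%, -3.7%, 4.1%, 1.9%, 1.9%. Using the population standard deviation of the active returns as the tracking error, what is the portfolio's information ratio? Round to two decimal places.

0.32

r̄ = (-0.9 + 9.1 − 5.6 + 4.5 − 3.7 + 4.1 + 1.9 + 1.9) / 8 = 1.4125%
Σ(r − r̄)² = (-0.9 − 1.4125)² + (9.1 − 1.4125)² + … = 156.9888
population σ = √(156.9888 / 8) = √19.6236 = 4.4299%
IR = r̄ / tracking error = 1.4125 / 4.4299 = 0.3189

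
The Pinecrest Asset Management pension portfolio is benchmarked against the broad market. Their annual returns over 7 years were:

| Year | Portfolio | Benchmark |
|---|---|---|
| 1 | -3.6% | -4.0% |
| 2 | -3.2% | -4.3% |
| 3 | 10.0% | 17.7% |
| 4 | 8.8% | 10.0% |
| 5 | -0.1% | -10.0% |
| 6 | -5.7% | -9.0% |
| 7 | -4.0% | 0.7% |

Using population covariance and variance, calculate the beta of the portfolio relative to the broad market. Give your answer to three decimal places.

r̄p = 0.3143%,  r̄m = 0.1571%
Cov = Σ(rp − r̄p)(rm − r̄m) / 7 = 48.9020
Var(rm) = Σ(rm − r̄m)² / 7 = 89.8710
β = Cov / Var = 48.9020 / 89.8710 = 0.5441

0.544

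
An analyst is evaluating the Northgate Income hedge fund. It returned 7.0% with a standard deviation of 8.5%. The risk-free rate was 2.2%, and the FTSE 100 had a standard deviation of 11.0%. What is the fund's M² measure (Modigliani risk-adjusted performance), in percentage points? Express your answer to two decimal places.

8.41

Sharpe = (Rp − Rf) / σp = (7.0% − 2.2%) / 8.5% = 0.5647
M² = Rf + Sharpe × σm = 2.2% + 0.5647 × 11.0% = 8.4117%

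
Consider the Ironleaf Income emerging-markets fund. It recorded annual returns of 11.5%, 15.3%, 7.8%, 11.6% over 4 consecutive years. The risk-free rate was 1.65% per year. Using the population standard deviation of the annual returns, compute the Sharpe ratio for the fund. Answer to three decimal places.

3.733

μ = (11.5 + 15.3 + 7.8 + 11.6) / 4 = 46.20 / 4 = 11.5500%
Population σ = √[Σ(r − μ)² / 4] = √[28.1300 / 4] = √7.0325 = 2.6519%
Sharpe = (μ − rf) / σ = (11.5500 − 1.65) / 2.6519 = 9.9000 / 2.6519 = 3.7332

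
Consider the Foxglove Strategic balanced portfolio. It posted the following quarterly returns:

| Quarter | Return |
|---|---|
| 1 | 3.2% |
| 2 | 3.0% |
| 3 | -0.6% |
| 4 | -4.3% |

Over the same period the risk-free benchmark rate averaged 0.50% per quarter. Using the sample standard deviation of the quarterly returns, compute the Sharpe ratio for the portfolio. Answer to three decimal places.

-0.049

Mean return r̄ = 1.30 / 4 = 0.3250%
Σ(r − r̄)² = 37.6675; sample σ = √(37.6675/3) = 3.5434%
Sharpe = (r̄ − rf) / σ = (0.3250 − 0.5) / 3.5434 = -0.1750 / 3.5434 = -0.0494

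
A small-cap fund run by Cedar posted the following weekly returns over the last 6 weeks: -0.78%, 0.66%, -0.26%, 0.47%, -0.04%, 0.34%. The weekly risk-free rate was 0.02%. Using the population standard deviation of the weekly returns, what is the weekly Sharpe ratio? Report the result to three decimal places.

μ = (-0.78 + 0.66 − 0.26 + 0.47 − 0.04 + 0.34) / 6 = 0.0650%
Σ(r − μ)² = (-0.78 − 0.0650)² + (0.66 − 0.0650)² + (-0.26 − 0.0650)² + … = 1.4244
σ = √[1.4244 / 6] = 0.4872%
Sharpe = (μ − rf) / σ = (0.0650 − 0.02) / 0.4872 = 0.0450 / 0.4872 = 0.0924

0.092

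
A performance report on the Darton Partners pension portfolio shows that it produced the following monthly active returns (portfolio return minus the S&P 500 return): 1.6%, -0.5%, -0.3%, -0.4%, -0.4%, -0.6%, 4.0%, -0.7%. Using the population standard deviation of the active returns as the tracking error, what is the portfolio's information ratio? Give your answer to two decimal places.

0.22

r̄ = (1.6 − 0.5 − 0.3 − 0.4 − 0.4 − 0.6 + 4 − 0.7) / 8 = 2.70 / 8 = 0.3375%
Σ(r − r̄)² = 19.1588; population σ = √(19.1588/8) = 1.5475%
IR = r̄ / tracking error = 0.3375 / 1.5475 = 0.2181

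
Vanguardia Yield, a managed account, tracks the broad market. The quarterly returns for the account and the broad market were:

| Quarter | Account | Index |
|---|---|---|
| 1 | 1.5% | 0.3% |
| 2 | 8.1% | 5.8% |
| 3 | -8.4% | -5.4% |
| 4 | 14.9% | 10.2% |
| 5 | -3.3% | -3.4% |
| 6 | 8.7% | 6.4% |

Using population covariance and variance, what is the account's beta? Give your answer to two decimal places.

1.40

r̄p = 3.5833%,  r̄m = 2.3167%
Cov = Σ(rp − r̄p)(rm − r̄m) / 6 = 43.6436
Var(rm) = Σ(rm − r̄m)² / 6 = 31.2081
β = Cov / Var = 43.6436 / 31.2081 = 1.3985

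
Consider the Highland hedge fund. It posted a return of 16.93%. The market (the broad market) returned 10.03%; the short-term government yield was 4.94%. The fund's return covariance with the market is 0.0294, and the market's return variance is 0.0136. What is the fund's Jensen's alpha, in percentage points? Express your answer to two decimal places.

β = Cov / Var = 0.0294 / 0.0136 = 2.1618
E[R] = Rf + β(Rm − Rf) = 4.94% + 2.1618 × (10.03% − 4.94%) = 15.9436%
α = Rp − E[R] = 16.93% − 15.9436% = 0.9864

0.99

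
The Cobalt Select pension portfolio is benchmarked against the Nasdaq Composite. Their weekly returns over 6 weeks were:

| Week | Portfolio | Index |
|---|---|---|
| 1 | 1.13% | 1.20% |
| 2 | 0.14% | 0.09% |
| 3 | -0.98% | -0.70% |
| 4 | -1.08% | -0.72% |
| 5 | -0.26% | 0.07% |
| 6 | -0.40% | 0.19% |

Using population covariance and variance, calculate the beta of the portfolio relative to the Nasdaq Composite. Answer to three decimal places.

r̄p = -0.2417%,  r̄m = 0.0217%
Cov = Σ(rp − r̄p)(rm − r̄m) / 6 = 0.4616
Var(rm) = Σ(rm − r̄m)² / 6 = 0.4158
β = Cov / Var = 0.4616 / 0.4158 = 1.1101

1.110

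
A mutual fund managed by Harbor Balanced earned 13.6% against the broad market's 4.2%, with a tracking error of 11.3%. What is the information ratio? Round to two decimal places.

0.83

IR = (Rp − Rb) / TE = (13.6% − 4.2%) / 11.3% = 9.40% / 11.3% = 0.8319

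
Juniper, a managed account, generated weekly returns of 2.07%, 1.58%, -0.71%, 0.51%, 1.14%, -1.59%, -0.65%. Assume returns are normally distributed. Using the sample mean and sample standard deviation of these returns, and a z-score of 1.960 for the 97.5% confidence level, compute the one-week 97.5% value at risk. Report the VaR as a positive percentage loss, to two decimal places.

μ = (2.07 + 1.58 − 0.71 + 0.51 + 1.14 − 1.59 − 0.65) / 7 = 0.3357%
Σ(r − μ)² = (2.07 − 0.3357)² + (1.58 − 0.3357)² + (-0.71 − 0.3357)² + … = 11.0068
sample σ = √(11.0068 / 6) = √1.8345 = 1.3544%
VaR = −(μ − z·σ) = −(0.3357 − 1.960 × 1.3544) = −(-2.3189) = 2.3189%

2.32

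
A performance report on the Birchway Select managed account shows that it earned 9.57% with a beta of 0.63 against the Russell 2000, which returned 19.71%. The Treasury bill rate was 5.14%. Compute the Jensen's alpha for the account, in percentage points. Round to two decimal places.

-4.75

CAPM expected return = Rf + β(Rm − Rf) = 5.14% + 0.63 × (19.71% − 5.14%) = 5.14 + 0.63 × 14.57 = 14.3191%
Jensen's α = Rp − E[R] = 9.57% − 14.3191% = -4.7491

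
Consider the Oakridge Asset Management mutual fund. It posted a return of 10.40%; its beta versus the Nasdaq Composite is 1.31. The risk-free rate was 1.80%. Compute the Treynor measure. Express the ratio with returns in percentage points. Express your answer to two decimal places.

Treynor = (Rp − Rf) / β = (10.40% − 1.80%) / 1.31 = 8.60 / 1.31 = 6.5649

6.56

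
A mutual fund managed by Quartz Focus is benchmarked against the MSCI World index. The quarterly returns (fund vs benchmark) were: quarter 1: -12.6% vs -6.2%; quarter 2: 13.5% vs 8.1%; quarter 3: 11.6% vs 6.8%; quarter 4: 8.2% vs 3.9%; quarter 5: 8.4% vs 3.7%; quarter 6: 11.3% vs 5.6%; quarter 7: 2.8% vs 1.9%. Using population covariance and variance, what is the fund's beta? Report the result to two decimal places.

r̄p = 6.1714%,  r̄m = 3.4000%
Cov = Σ(rp − r̄p)(rm − r̄m) / 7 = 35.8757
Var(rm) = Σ(rm − r̄m)² / 7 = 19.0343
β = Cov / Var = 35.8757 / 19.0343 = 1.8848

1.88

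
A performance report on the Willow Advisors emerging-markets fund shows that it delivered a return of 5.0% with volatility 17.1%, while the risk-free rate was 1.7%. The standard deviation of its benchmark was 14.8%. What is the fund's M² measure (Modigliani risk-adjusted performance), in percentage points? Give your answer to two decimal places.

4.56

Sharpe = (Rp − Rf) / σp = (5.0% − 1.7%) / 17.1% = 0.1930
M² = Rf + Sharpe × σm = 1.7% + 0.1930 × 14.8% = 4.5564%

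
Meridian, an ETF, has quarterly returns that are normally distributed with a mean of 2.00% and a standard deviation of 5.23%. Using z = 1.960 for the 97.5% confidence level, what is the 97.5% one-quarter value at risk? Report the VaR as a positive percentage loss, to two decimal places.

8.25

VaR (as % loss) = −(μ − z·σ) = −(2.00% − 1.960 × 5.23%) = −(-8.2508%) = 8.2508%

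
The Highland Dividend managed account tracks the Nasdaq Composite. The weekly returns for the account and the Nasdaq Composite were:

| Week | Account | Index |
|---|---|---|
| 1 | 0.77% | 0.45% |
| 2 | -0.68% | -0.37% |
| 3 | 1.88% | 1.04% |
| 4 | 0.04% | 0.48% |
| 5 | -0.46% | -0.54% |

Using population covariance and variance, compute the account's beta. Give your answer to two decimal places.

r̄p = 0.3100%,  r̄m = 0.2120%
Cov = Σ(rp − r̄p)(rm − r̄m) / 5 = 0.4985
Var(rm) = Σ(rm − r̄m)² / 5 = 0.3437
β = Cov / Var = 0.4985 / 0.3437 = 1.4504

1.45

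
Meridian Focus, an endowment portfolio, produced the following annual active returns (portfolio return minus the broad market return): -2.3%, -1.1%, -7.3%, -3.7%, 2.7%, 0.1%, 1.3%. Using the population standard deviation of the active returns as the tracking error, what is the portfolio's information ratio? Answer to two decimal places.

μ = (-2.3 − 1.1 − 7.3 − 3.7 + 2.7 + 0.1 + 1.3) / 7 = -10.30 / 7 = -1.4714%
Σ(r − μ)² = 67.3143; population σ = √(67.3143/7) = 3.1010%
IR = μ / tracking error = -1.4714 / 3.1010 = -0.4745

-0.47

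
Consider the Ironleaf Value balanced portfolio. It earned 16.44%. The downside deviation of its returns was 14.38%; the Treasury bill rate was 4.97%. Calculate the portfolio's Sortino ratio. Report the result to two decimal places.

Sortino = (Rp − Rf) / σd = (16.44% − 4.97%) / 14.38% = 11.47% / 14.38% = 0.7976

0.80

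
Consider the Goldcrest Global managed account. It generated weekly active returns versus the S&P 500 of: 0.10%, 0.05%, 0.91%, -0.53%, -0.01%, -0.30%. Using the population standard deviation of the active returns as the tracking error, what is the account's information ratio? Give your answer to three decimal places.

0.082

Mean return r̄ = 0.220 / 6 = 0.0367%
Σ(r − r̄)² = (0.1 − 0.0367)² + (0.05 − 0.0367)² + … = 1.2035
σ = √[1.2035 / 6] = 0.4479%
IR = r̄ / tracking error = 0.0367 / 0.4479 = 0.0819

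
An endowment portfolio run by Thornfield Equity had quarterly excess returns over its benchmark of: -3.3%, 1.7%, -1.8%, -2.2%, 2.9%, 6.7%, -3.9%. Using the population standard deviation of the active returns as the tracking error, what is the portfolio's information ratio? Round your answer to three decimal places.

0.004

r̄ = (-3.3 + 1.7 − 1.8 − 2.2 + 2.9 + 6.7 − 3.9) / 7 = 0.10 / 7 = 0.0143%
Σ(r − r̄)² = (-3.3 − 0.0143)² + (1.7 − 0.0143)² + … = 90.3686
σ = √[90.3686 / 7] = 3.5930%
IR = r̄ / tracking error = 0.0143 / 3.5930 = 0.0040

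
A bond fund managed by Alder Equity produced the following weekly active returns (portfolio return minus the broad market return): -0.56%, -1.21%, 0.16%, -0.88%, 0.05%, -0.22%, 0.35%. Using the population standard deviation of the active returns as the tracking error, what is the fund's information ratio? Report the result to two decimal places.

Mean return r̄ = -2.310 / 7 = -0.3300%
Population std dev = √[1.9888 / 7] = 0.5330%
IR = r̄ / tracking error = -0.3300 / 0.5330 = -0.6191

-0.62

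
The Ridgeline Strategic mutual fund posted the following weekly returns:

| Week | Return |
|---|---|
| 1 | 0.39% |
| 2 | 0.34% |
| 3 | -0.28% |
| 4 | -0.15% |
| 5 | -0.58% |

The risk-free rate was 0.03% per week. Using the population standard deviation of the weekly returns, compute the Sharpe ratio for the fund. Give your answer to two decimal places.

-0.23

r̄ = (0.39 + 0.34 − 0.28 − 0.15 − 0.58) / 5 = -0.0560%
Population σ = √[Σ(r − r̄)² / 5] = √[0.6893 / 5] = √0.1379 = 0.3713%
Sharpe = (r̄ − rf) / σ = (-0.0560 − 0.03) / 0.3713 = -0.0860 / 0.3713 = -0.2316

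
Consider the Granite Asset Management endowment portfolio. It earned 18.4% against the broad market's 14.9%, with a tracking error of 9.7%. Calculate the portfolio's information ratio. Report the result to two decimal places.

IR = (Rp − Rb) / TE = (18.4% − 14.9%) / 9.7% = 3.50% / 9.7% = 0.3608

0.36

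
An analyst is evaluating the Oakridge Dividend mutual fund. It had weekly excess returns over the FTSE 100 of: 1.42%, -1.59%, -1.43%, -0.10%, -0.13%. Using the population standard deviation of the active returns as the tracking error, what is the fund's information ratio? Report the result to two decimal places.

r̄ = (1.42 − 1.59 − 1.43 − 0.1 − 0.13) / 5 = -0.3660%
Σ(r − r̄)² = 5.9465; population σ = √(5.9465/5) = 1.0906%
IR = r̄ / tracking error = -0.3660 / 1.0906 = -0.3356

-0.34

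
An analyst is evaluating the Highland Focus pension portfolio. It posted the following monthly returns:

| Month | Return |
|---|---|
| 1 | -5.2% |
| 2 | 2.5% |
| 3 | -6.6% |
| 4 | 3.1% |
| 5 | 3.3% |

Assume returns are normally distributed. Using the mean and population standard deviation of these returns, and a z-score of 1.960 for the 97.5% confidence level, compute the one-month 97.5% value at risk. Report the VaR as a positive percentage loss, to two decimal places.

r̄ = (-5.2 + 2.5 − 6.6 + 3.1 + 3.3) / 5 = -0.5800%
Σ(r − r̄)² = (-5.2 − (-0.5800))² + (2.5 − (-0.5800))² + (-6.6 − (-0.5800))² + … = 95.6680
σ = √[95.6680 / 5] = 4.3742%
VaR = −(r̄ − z·σ) = −(-0.5800 − 1.960 × 4.3742) = −(-9.1534) = 9.1534%

9.15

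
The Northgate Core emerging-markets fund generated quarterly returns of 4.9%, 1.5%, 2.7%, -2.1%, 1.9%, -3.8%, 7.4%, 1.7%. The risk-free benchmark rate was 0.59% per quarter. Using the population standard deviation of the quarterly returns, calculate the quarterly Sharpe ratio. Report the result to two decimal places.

0.36

μ = (4.9 + 1.5 + 2.7 − 2.1 + 1.9 − 3.8 + 7.4 + 1.7) / 8 = 14.20 / 8 = 1.7750%
Population σ = √[Σ(r − μ)² / 8] = √[88.4550 / 8] = √11.0569 = 3.3252%
Sharpe = (μ − rf) / σ = (1.7750 − 0.59) / 3.3252 = 1.1850 / 3.3252 = 0.3564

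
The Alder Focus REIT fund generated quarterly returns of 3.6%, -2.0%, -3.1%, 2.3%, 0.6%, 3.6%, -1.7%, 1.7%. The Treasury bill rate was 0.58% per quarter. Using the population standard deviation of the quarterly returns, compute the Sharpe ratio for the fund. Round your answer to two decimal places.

μ = (3.6 − 2 − 3.1 + 2.3 + 0.6 + 3.6 − 1.7 + 1.7) / 8 = 0.6250%
Σ(r − μ)² = 47.8350; population σ = √(47.8350/8) = 2.4453%
Sharpe = (μ − rf) / σ = (0.6250 − 0.58) / 2.4453 = 0.0450 / 2.4453 = 0.0184

0.02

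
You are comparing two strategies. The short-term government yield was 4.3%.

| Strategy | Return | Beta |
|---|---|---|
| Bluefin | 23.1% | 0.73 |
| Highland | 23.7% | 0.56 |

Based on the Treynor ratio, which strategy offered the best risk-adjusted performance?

Bluefin: Treynor = (23.1% − 4.3%) / 0.73 = 25.753
Highland: Treynor = (23.7% − 4.3%) / 0.56 = 34.643
Highest: Highland (34.643).

Highland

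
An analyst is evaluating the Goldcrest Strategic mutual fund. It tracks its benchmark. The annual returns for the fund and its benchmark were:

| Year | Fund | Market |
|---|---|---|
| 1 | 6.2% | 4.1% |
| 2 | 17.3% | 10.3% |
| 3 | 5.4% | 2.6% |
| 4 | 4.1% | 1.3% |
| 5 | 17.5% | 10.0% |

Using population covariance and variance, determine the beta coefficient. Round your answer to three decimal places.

1.576

r̄p = 10.1000%,  r̄m = 5.6600%
Cov = Σ(rp − r̄p)(rm − r̄m) / 5 = 22.4300
Var(rm) = Σ(rm − r̄m)² / 5 = 14.2344
β = Cov / Var = 22.4300 / 14.2344 = 1.5758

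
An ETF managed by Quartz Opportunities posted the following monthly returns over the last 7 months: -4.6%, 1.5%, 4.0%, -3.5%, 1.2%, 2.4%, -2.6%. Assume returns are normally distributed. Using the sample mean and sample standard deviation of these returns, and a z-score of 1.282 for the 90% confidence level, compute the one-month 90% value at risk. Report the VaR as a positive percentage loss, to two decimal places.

r̄ = (-4.6 + 1.5 + 4 − 3.5 + 1.2 + 2.4 − 2.6) / 7 = -1.60 / 7 = -0.2286%
Σ(r − r̄)² = (-4.6 − (-0.2286))² + (1.5 − (-0.2286))² + (4 − (-0.2286))² + … = 65.2543
sample σ = √(65.2543 / 6) = √10.8757 = 3.2978%
VaR = −(r̄ − z·σ) = −(-0.2286 − 1.282 × 3.2978) = −(-4.4564) = 4.4564%

4.46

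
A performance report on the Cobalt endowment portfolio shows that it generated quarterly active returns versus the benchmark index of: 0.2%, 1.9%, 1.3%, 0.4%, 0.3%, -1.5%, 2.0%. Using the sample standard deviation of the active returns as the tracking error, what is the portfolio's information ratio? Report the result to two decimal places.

Mean return μ = 4.60 / 7 = 0.6571%
Σ(r − μ)² = (0.2 − 0.6571)² + (1.9 − 0.6571)² + … = 8.8171
sample σ = √(8.8171 / 6) = √1.4695 = 1.2122%
IR = μ / tracking error = 0.6571 / 1.2122 = 0.5421

0.54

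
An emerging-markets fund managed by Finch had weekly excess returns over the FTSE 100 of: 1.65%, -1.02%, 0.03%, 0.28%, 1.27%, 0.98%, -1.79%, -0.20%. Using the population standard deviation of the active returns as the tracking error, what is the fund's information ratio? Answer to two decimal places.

0.14

r̄ = (1.65 − 1.02 + 0.03 + 0.28 + 1.27 + 0.98 − 1.79 − 0.2) / 8 = 1.200 / 8 = 0.1500%
Population std dev = √[9.4796 / 8] = 1.0886%
IR = r̄ / tracking error = 0.1500 / 1.0886 = 0.1378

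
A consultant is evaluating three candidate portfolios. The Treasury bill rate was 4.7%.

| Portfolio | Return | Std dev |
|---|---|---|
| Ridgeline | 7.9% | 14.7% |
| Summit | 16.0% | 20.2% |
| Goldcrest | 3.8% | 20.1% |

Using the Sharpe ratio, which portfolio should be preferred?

Summit

Ridgeline: Sharpe ratio = (7.9% − 4.7%) / 14.7% = 0.218
Summit: Sharpe ratio = (16.0% − 4.7%) / 20.2% = 0.559
Goldcrest: Sharpe ratio = (3.8% − 4.7%) / 20.1% = -0.045
Highest: Summit (0.559).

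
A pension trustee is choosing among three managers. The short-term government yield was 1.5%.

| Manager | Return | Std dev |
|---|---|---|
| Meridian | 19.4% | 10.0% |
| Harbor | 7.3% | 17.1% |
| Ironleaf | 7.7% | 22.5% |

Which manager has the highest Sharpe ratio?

Meridian: Sharpe ratio = (19.4% − 1.5%) / 10.0% = 1.790
Harbor: Sharpe ratio = (7.3% − 1.5%) / 17.1% = 0.339
Ironleaf: Sharpe ratio = (7.7% − 1.5%) / 22.5% = 0.276
Highest: Meridian (1.790).

Meridian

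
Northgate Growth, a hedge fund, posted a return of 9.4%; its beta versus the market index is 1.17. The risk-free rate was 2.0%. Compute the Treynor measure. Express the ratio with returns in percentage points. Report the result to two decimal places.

Treynor = (Rp − Rf) / β = (9.4% − 2.0%) / 1.17 = 7.40 / 1.17 = 6.3248

6.32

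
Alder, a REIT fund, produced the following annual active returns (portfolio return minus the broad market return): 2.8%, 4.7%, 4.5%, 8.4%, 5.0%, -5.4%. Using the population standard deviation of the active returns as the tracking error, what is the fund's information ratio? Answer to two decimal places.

0.78

r̄ = (2.8 + 4.7 + 4.5 + 8.4 + 5 − 5.4) / 6 = 20.00 / 6 = 3.3333%
Population σ = √[Σ(r − r̄)² / 6] = √[108.2333 / 6] = √18.0389 = 4.2472%
IR = r̄ / tracking error = 3.3333 / 4.2472 = 0.7848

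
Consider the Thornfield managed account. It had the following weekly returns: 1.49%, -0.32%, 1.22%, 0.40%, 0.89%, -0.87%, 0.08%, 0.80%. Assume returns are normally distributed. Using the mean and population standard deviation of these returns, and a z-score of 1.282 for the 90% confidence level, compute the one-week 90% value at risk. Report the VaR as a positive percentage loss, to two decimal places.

0.50

μ = (1.49 − 0.32 + 1.22 + 0.4 + 0.89 − 0.87 + 0.08 + 0.8) / 8 = 3.690 / 8 = 0.4613%
Population std dev = √[4.4643 / 8] = 0.7470%
VaR = −(μ − z·σ) = −(0.4613 − 1.282 × 0.7470) = −(-0.4964) = 0.4964%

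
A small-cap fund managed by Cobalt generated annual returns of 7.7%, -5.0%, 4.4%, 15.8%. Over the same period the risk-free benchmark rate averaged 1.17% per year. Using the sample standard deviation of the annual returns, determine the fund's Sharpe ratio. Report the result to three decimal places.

0.529

Mean return r̄ = 22.90 / 4 = 5.7250%
Σ(r − r̄)² = (7.7 − 5.7250)² + (-5 − 5.7250)² + … = 222.1875
σ = √[222.1875 / 3] = 8.6060%
Sharpe = (r̄ − rf) / σ = (5.7250 − 1.17) / 8.6060 = 4.5550 / 8.6060 = 0.5293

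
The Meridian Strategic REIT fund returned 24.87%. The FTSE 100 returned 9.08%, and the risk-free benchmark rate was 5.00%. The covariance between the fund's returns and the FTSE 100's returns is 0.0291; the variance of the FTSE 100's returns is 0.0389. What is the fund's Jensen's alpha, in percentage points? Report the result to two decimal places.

β = Cov / Var = 0.0291 / 0.0389 = 0.7481
E[R] = Rf + β(Rm − Rf) = 5.00% + 0.7481 × (9.08% − 5.00%) = 8.0522%
α = Rp − E[R] = 24.87% − 8.0522% = 16.8178

16.82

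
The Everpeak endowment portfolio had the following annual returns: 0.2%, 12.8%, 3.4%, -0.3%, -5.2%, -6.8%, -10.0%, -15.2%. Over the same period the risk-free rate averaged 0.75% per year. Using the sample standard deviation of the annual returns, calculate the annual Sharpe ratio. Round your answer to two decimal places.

-0.39

Mean return r̄ = -21.10 / 8 = -2.6375%
Σ(r − r̄)² = 524.1988; sample σ = √(524.1988/7) = 8.6536%
Sharpe = (r̄ − rf) / σ = (-2.6375 − 0.75) / 8.6536 = -3.3875 / 8.6536 = -0.3915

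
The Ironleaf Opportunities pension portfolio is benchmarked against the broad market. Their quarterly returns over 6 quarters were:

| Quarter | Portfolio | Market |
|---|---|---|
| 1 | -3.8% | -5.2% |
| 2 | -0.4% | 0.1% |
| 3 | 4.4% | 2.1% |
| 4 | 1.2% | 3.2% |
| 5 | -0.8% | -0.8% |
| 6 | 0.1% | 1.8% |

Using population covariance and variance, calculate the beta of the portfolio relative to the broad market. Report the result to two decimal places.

0.74

r̄p = 0.1167%,  r̄m = 0.2000%
Cov = Σ(rp − r̄p)(rm − r̄m) / 6 = 5.5800
Var(rm) = Σ(rm − r̄m)² / 6 = 7.5567
β = Cov / Var = 5.5800 / 7.5567 = 0.7384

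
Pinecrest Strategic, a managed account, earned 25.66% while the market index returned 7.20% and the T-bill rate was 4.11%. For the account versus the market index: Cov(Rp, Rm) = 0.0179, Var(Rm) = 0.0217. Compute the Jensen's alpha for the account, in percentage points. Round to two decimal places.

19.00

β = Cov / Var = 0.0179 / 0.0217 = 0.8249
E[R] = Rf + β(Rm − Rf) = 4.11% + 0.8249 × (7.20% − 4.11%) = 6.6589%
α = Rp − E[R] = 25.66% − 6.6589% = 19.0011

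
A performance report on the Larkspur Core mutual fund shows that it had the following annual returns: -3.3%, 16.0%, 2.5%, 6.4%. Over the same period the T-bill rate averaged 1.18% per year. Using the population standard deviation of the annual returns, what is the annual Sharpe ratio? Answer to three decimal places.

0.601

r̄ = (-3.3 + 16 + 2.5 + 6.4) / 4 = 5.4000%
Σ(r − r̄)² = (-3.3 − 5.4000)² + (16 − 5.4000)² + (2.5 − 5.4000)² + … = 197.4600
σ = √[197.4600 / 4] = 7.0260%
Sharpe = (r̄ − rf) / σ = (5.4000 − 1.18) / 7.0260 = 4.2200 / 7.0260 = 0.6006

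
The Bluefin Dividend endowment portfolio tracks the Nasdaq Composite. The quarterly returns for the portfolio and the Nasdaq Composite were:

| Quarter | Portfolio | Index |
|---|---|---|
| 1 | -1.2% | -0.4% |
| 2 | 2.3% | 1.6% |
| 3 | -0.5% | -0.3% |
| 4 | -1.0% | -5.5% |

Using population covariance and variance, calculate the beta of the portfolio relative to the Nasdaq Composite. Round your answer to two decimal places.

0.34

r̄p = -0.1000%,  r̄m = -1.1500%
Cov = Σ(rp − r̄p)(rm − r̄m) / 4 = 2.3375
Var(rm) = Σ(rm − r̄m)² / 4 = 6.9425
β = Cov / Var = 2.3375 / 6.9425 = 0.3367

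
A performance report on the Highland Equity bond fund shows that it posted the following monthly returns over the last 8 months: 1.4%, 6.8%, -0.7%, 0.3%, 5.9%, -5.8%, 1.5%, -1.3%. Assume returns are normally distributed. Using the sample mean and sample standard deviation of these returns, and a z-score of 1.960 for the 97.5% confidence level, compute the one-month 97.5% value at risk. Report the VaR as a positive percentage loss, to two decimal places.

r̄ = (1.4 + 6.8 − 0.7 + 0.3 + 5.9 − 5.8 + 1.5 − 1.3) / 8 = 8.10 / 8 = 1.0125%
Σ(r − r̄)² = (1.4 − 1.0125)² + (6.8 − 1.0125)² + (-0.7 − 1.0125)² + … = 112.9688
σ = √[112.9688 / 7] = 4.0173%
VaR = −(r̄ − z·σ) = −(1.0125 − 1.960 × 4.0173) = −(-6.8614) = 6.8614%

6.86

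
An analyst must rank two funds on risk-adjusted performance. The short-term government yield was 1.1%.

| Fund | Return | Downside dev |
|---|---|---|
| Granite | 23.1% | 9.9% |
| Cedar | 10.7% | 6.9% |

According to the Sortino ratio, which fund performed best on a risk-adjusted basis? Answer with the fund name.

Granite

Granite: Sortino ratio = (23.1% − 1.1%) / 9.9% = 2.222
Cedar: Sortino ratio = (10.7% − 1.1%) / 6.9% = 1.391
Highest: Granite (2.222).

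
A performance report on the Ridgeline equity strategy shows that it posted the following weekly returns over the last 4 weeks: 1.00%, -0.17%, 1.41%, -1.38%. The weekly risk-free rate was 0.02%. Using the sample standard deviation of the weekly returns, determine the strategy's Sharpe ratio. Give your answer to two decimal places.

Mean return μ = 0.860 / 4 = 0.2150%
Sample σ = √[Σ(r − μ)² / 3] = √[4.7365 / 3] = √1.5788 = 1.2565%
Sharpe = (μ − rf) / σ = (0.2150 − 0.02) / 1.2565 = 0.1950 / 1.2565 = 0.1552

0.16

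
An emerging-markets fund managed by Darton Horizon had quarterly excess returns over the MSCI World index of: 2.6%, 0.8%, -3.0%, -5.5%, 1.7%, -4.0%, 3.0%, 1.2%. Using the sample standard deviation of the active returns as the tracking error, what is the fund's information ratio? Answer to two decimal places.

μ = (2.6 + 0.8 − 3 − 5.5 + 1.7 − 4 + 3 + 1.2) / 8 = -0.4000%
Sample σ = √[Σ(r − μ)² / 7] = √[74.7000 / 7] = √10.6714 = 3.2667%
IR = μ / tracking error = -0.4000 / 3.2667 = -0.1224

-0.12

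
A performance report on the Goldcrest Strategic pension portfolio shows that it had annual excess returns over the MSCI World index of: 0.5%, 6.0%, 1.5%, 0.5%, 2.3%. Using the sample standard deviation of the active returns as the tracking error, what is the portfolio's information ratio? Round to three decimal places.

0.949

μ = (0.5 + 6 + 1.5 + 0.5 + 2.3) / 5 = 10.80 / 5 = 2.1600%
Sample std dev = √[20.7120 / 4] = 2.2755%
IR = μ / tracking error = 2.1600 / 2.2755 = 0.9492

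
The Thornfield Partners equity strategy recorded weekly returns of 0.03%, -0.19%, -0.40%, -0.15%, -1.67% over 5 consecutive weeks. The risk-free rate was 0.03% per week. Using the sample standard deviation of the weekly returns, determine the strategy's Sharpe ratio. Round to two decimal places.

-0.74

r̄ = (0.03 − 0.19 − 0.4 − 0.15 − 1.67) / 5 = -0.4760%
Sample σ = √[Σ(r − r̄)² / 4] = √[1.8755 / 4] = √0.4689 = 0.6848%
Sharpe = (r̄ − rf) / σ = (-0.4760 − 0.03) / 0.6848 = -0.5060 / 0.6848 = -0.7389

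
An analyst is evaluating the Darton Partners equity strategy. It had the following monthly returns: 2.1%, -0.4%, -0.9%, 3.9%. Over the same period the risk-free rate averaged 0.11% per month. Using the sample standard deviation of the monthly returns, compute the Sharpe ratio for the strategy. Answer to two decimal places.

0.48

r̄ = (2.1 − 0.4 − 0.9 + 3.9) / 4 = 1.1750%
Σ(r − r̄)² = 15.0675; sample σ = √(15.0675/3) = 2.2411%
Sharpe = (r̄ − rf) / σ = (1.1750 − 0.11) / 2.2411 = 1.0650 / 2.2411 = 0.4752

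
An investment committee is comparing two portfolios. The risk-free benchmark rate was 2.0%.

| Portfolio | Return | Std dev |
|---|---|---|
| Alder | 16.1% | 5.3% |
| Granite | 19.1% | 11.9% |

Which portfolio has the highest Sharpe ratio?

Alder

Alder: Sharpe ratio = (16.1% − 2.0%) / 5.3% = 2.660
Granite: Sharpe ratio = (19.1% − 2.0%) / 11.9% = 1.437
Highest: Alder (2.660).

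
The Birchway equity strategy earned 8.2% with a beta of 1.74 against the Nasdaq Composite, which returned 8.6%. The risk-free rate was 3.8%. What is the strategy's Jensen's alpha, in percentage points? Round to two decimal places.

-3.95

CAPM expected return = Rf + β(Rm − Rf) = 3.8% + 1.74 × (8.6% − 3.8%) = 3.8 + 1.74 × 4.80 = 12.1520%
Jensen's α = Rp − E[R] = 8.2% − 12.1520% = -3.9520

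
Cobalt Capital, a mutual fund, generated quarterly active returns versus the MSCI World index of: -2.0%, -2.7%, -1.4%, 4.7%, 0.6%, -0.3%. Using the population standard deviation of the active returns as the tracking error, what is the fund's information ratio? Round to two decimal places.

-0.08

Mean return r̄ = -1.10 / 6 = -0.1833%
Population σ = √[Σ(r − r̄)² / 6] = √[35.5883 / 6] = √5.9314 = 2.4354%
IR = r̄ / tracking error = -0.1833 / 2.4354 = -0.0753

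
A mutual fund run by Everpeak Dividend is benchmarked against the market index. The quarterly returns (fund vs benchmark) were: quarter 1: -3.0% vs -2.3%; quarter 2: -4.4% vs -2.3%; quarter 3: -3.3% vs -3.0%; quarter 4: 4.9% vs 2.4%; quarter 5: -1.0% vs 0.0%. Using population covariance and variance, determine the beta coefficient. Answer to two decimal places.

1.59

r̄p = -1.3600%,  r̄m = -1.0400%
Cov = Σ(rp − r̄p)(rm − r̄m) / 5 = 6.3216
Var(rm) = Σ(rm − r̄m)² / 5 = 3.9864
β = Cov / Var = 6.3216 / 3.9864 = 1.5858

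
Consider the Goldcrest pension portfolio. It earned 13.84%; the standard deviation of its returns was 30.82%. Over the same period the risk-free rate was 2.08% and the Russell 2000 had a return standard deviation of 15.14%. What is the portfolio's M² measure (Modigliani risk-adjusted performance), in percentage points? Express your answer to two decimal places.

Sharpe = (Rp − Rf) / σp = (13.84% − 2.08%) / 30.82% = 0.3816
M² = Rf + Sharpe × σm = 2.08% + 0.3816 × 15.14% = 7.8574%

7.86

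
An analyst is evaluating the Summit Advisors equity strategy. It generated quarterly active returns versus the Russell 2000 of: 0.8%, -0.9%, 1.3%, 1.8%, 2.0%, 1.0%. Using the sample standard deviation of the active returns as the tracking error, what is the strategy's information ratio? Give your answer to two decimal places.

0.96

r̄ = (0.8 − 0.9 + 1.3 + 1.8 + 2 + 1) / 6 = 6.00 / 6 = 1.0000%
Sample std dev = √[5.3800 / 5] = 1.0373%
IR = r̄ / tracking error = 1.0000 / 1.0373 = 0.9640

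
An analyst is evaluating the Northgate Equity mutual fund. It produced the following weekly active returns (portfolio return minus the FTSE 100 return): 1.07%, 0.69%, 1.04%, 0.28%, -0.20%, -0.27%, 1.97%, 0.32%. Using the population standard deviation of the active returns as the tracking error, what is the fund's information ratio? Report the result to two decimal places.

0.88

r̄ = (1.07 + 0.69 + 1.04 + 0.28 − 0.2 − 0.27 + 1.97 + 0.32) / 8 = 4.900 / 8 = 0.6125%
Σ(r − r̄)² = 3.8760; population σ = √(3.8760/8) = 0.6961%
IR = r̄ / tracking error = 0.6125 / 0.6961 = 0.8799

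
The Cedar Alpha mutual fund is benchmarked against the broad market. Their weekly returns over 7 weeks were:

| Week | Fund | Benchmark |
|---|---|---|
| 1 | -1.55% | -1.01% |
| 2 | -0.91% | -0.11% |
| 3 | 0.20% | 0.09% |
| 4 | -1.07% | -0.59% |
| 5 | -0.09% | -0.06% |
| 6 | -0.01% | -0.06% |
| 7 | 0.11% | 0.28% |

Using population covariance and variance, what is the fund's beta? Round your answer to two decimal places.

r̄p = -0.4743%,  r̄m = -0.2086%
Cov = Σ(rp − r̄p)(rm − r̄m) / 7 = 0.2370
Var(rm) = Σ(rm − r̄m)² / 7 = 0.1671
β = Cov / Var = 0.2370 / 0.1671 = 1.4183

1.42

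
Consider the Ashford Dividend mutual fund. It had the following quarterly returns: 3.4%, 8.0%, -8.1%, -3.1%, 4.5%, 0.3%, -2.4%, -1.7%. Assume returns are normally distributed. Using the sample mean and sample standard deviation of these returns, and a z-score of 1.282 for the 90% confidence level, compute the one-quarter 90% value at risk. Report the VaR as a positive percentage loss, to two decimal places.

6.38

r̄ = (3.4 + 8 − 8.1 − 3.1 + 4.5 + 0.3 − 2.4 − 1.7) / 8 = 0.90 / 8 = 0.1125%
Σ(r − r̄)² = (3.4 − 0.1125)² + (8 − 0.1125)² + (-8.1 − 0.1125)² + … = 179.6688
sample σ = √(179.6688 / 7) = √25.6670 = 5.0663%
VaR = −(r̄ − z·σ) = −(0.1125 − 1.282 × 5.0663) = −(-6.3825) = 6.3825%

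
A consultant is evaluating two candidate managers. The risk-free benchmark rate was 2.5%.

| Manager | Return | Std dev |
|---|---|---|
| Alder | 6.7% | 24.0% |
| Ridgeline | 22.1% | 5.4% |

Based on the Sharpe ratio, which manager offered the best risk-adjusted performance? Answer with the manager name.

Alder: Sharpe ratio = (6.7% − 2.5%) / 24.0% = 0.175
Ridgeline: Sharpe ratio = (22.1% − 2.5%) / 5.4% = 3.630
Highest: Ridgeline (3.630).

Ridgeline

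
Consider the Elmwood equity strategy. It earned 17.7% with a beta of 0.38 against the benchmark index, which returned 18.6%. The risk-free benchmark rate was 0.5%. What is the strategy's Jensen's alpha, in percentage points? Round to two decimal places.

10.32

CAPM expected return = Rf + β(Rm − Rf) = 0.5% + 0.38 × (18.6% − 0.5%) = 0.5 + 0.38 × 18.10 = 7.3780%
Jensen's α = Rp − E[R] = 17.7% − 7.3780% = 10.3220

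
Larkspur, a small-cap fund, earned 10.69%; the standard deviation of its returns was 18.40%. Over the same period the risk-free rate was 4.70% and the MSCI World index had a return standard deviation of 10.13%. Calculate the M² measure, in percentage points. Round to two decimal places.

Sharpe = (Rp − Rf) / σp = (10.69% − 4.70%) / 18.40% = 0.3255
M² = Rf + Sharpe × σm = 4.70% + 0.3255 × 10.13% = 7.9973%

8.00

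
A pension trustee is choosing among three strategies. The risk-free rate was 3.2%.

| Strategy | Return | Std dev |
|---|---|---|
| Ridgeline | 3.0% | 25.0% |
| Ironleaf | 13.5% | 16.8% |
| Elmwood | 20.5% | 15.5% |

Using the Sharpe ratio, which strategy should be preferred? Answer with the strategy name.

Elmwood

Ridgeline: Sharpe ratio = (3.0% − 3.2%) / 25.0% = -0.008
Ironleaf: Sharpe ratio = (13.5% − 3.2%) / 16.8% = 0.613
Elmwood: Sharpe ratio = (20.5% − 3.2%) / 15.5% = 1.116
Highest: Elmwood (1.116).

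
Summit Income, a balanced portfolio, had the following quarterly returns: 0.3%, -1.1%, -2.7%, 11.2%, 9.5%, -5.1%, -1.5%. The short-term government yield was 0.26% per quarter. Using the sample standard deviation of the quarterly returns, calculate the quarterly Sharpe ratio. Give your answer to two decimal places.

0.20

r̄ = (0.3 − 1.1 − 2.7 + 11.2 + 9.5 − 5.1 − 1.5) / 7 = 10.60 / 7 = 1.5143%
Sample σ = √[Σ(r − r̄)² / 6] = √[236.4886 / 6] = √39.4148 = 6.2781%
Sharpe = (r̄ − rf) / σ = (1.5143 − 0.26) / 6.2781 = 1.2543 / 6.2781 = 0.1998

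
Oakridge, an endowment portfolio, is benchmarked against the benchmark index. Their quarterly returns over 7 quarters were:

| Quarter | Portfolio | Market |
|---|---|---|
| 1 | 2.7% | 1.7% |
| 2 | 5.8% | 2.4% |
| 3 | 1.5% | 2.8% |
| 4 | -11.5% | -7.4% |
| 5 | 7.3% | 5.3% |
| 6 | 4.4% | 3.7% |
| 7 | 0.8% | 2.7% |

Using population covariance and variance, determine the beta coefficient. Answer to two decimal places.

1.44

r̄p = 1.5714%,  r̄m = 1.6000%
Cov = Σ(rp − r̄p)(rm − r̄m) / 7 = 21.0486
Var(rm) = Σ(rm − r̄m)² / 7 = 14.6286
β = Cov / Var = 21.0486 / 14.6286 = 1.4389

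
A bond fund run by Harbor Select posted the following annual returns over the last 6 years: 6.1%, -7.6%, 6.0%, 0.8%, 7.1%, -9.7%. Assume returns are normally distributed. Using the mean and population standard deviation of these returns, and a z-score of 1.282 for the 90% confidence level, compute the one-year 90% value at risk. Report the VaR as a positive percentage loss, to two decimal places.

8.23

Mean return r̄ = 2.70 / 6 = 0.4500%
Σ(r − r̄)² = (6.1 − 0.4500)² + (-7.6 − 0.4500)² + … = 274.8950
σ = √[274.8950 / 6] = 6.7687%
VaR = −(r̄ − z·σ) = −(0.4500 − 1.282 × 6.7687) = −(-8.2275) = 8.2275%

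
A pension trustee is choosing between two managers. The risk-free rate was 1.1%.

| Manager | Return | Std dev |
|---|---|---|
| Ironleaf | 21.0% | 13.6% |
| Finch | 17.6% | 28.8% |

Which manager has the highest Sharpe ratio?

Ironleaf

Ironleaf: Sharpe ratio = (21.0% − 1.1%) / 13.6% = 1.463
Finch: Sharpe ratio = (17.6% − 1.1%) / 28.8% = 0.573
Highest: Ironleaf (1.463).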